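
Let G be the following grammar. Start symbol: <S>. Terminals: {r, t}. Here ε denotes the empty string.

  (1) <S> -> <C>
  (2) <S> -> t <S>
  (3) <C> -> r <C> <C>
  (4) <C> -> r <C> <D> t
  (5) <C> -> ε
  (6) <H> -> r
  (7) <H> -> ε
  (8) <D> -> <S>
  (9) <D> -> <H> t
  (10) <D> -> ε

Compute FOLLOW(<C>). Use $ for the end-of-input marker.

{$, r, t}

FIRST(<C>) = {ε, r}
FIRST(<H>) = {ε, r}
FIRST(<S>) = {ε, r, t}  (via <C>)
FIRST(<D>) = {ε, r, t}  (via <S>, <H> t)
FOLLOW(<S>) includes $ since <S> is the start symbol.
FOLLOW(<H>): in <D>-><H> t, <H> is followed by t with FIRST {t}. Thus FOLLOW(<H>) = {t}.
FOLLOW(<D>): in <C>->r <C> <D> t, <D> is followed by t with FIRST {t}. Thus FOLLOW(<D>) = {t}.
FOLLOW(<S>): in <S>->t <S>, the suffix after <S> is empty (adds nothing new); in <D>-><S>, the suffix after <S> is empty, so FOLLOW(<S>) ⊇ FOLLOW(<D>) = {t}. Thus FOLLOW(<S>) = {$, t}.
FOLLOW(<C>): in <S>-><C>, the suffix after <C> is empty, so FOLLOW(<C>) ⊇ FOLLOW(<S>) = {$, t}; in <C>->r <C> <C> (occurrence 1), <C> is followed by <C> with FIRST {ε, r}; in <C>->r <C> <C> (occurrence 1), the suffix after <C> is nullable (adds nothing new); in <C>->r <C> <C> (occurrence 2), the suffix after <C> is empty (adds nothing new); in <C>->r <C> <D> t, <C> is followed by <D> t with FIRST {r, t}. Thus FOLLOW(<C>) = {$, r, t}.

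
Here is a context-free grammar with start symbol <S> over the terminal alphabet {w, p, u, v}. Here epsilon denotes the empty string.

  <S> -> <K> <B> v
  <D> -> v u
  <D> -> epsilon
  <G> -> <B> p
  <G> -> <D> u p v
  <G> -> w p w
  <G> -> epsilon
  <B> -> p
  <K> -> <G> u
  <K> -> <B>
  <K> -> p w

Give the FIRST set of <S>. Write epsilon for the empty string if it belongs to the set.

FIRST(<D>): from <D>->v u we get {v}; from <D>->epsilon we get {epsilon}. So FIRST(<D>) = {epsilon, v}.
FIRST(<B>): from <B>->p we get {p}. So FIRST(<B>) = {p}.
FIRST(<G>): from <G>-><B> p we get {p}; from <G>-><D> u p v we get {u, v}; from <G>->w p w we get {w}; from <G>->epsilon we get {epsilon}. So FIRST(<G>) = {epsilon, p, u, v, w}.
FIRST(<K>): from <K>-><G> u we get {p, u, v, w}; from <K>-><B> we get {p}; from <K>->p w we get {p}. So FIRST(<K>) = {p, u, v, w}.
FIRST(<S>): from <S>-><K> <B> v we get {p, u, v, w}. So FIRST(<S>) = {p, u, v, w}.

{p, u, v, w}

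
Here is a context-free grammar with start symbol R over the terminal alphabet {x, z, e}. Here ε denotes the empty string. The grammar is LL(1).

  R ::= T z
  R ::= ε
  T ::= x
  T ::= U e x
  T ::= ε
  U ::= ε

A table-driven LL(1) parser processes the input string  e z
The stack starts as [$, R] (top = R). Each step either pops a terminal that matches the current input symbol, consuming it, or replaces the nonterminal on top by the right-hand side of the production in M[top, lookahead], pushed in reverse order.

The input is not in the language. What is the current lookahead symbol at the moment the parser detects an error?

z

step 1: stack=$ R  input=e z $  — expand R ::= T z
step 2: stack=$ z T  input=e z $  — expand T ::= U e x
step 3: stack=$ z x e U  input=e z $  — expand U ::= ε
step 4: stack=$ z x e  input=e z $  — match e
step 5: stack=$ z x  input=z $  — error: top is terminal x but lookahead is z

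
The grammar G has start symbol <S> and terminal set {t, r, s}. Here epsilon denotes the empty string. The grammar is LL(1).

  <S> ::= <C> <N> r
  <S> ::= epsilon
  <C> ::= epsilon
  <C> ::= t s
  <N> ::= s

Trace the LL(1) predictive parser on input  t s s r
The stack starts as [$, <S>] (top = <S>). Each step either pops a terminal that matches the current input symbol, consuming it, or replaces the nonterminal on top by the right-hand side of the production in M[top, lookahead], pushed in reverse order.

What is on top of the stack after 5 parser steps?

     Stack        Input      Action
  1  $ <S>        t s s r $  expand <S> ::= <C> <N> r
  2  $ r <N> <C>  t s s r $  expand <C> ::= t s
  3  $ r <N> s t  t s s r $  match t
  4  $ r <N> s    s s r $    match s
  5  $ r <N>      s r $      expand <N> ::= s
Stack after step 5: $ r s (top = s).

s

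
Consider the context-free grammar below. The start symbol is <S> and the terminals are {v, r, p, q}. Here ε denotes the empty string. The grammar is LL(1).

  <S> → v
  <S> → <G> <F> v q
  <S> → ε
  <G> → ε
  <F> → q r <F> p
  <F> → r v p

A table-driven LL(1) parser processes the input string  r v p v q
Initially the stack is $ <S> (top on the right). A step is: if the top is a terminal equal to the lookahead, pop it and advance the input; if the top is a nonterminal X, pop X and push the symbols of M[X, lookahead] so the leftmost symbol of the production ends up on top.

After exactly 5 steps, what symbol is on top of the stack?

p

     Stack          Input        Action
  1  $ <S>          r v p v q $  expand <S> → <G> <F> v q
  2  $ q v <F> <G>  r v p v q $  expand <G> → ε
  3  $ q v <F>      r v p v q $  expand <F> → r v p
  4  $ q v p v r    r v p v q $  match r
  5  $ q v p v      v p v q $    match v
Stack after step 5: $ q v p (top = p).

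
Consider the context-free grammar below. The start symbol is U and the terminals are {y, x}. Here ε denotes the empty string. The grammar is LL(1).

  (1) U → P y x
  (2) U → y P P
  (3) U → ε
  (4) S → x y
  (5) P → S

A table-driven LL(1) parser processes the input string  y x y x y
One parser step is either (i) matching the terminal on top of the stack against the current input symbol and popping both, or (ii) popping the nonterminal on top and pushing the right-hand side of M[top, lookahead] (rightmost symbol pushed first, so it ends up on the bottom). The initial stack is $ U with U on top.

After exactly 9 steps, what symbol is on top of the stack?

y

     Stack    Input        Action
  1  $ U      y x y x y $  expand U → y P P
  2  $ P P y  y x y x y $  match y
  3  $ P P    x y x y $    expand P → S
  4  $ P S    x y x y $    expand S → x y
  5  $ P y x  x y x y $    match x
  6  $ P y    y x y $      match y
  7  $ P      x y $        expand P → S
  8  $ S      x y $        expand S → x y
  9  $ y x    x y $        match x
Stack after step 9: $ y (top = y).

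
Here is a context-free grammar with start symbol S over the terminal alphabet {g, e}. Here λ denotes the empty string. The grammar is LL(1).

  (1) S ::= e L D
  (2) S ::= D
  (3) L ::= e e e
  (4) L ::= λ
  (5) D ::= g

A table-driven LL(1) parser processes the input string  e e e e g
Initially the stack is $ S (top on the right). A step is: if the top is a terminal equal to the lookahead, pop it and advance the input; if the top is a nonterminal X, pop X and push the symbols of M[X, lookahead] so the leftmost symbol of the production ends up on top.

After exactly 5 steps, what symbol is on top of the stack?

step 1: stack=$ S  input=e e e e g $  — expand S ::= e L D
step 2: stack=$ D L e  input=e e e e g $  — match e
step 3: stack=$ D L  input=e e e g $  — expand L ::= e e e
step 4: stack=$ D e e e  input=e e e g $  — match e
step 5: stack=$ D e e  input=e e g $  — match e
Stack after step 5: $ D e (top = e).

e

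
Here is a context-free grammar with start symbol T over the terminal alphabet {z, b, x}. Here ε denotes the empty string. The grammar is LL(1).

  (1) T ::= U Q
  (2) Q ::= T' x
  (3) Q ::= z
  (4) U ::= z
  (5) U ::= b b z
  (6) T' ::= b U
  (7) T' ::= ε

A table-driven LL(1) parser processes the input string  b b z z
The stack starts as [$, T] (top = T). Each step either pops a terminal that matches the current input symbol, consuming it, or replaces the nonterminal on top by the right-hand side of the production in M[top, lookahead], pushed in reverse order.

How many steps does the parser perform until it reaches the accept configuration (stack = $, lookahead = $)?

step 1: stack=$ T  input=b b z z $  — expand T ::= U Q
step 2: stack=$ Q U  input=b b z z $  — expand U ::= b b z
step 3: stack=$ Q z b b  input=b b z z $  — match b
step 4: stack=$ Q z b  input=b z z $  — match b
step 5: stack=$ Q z  input=z z $  — match z
step 6: stack=$ Q  input=z $  — expand Q ::= z
step 7: stack=$ z  input=z $  — match z
Accept reached after 7 steps.

7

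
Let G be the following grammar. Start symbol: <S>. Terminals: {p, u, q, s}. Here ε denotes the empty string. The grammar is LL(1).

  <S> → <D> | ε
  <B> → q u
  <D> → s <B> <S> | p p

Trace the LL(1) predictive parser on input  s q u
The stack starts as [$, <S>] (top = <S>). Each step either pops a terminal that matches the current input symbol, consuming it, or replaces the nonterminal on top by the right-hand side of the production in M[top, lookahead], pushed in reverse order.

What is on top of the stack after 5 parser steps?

step 1: stack=$ <S>  input=s q u $  — expand <S> → <D>
step 2: stack=$ <D>  input=s q u $  — expand <D> → s <B> <S>
step 3: stack=$ <S> <B> s  input=s q u $  — match s
step 4: stack=$ <S> <B>  input=q u $  — expand <B> → q u
step 5: stack=$ <S> u q  input=q u $  — match q
Stack after step 5: $ <S> u (top = u).

u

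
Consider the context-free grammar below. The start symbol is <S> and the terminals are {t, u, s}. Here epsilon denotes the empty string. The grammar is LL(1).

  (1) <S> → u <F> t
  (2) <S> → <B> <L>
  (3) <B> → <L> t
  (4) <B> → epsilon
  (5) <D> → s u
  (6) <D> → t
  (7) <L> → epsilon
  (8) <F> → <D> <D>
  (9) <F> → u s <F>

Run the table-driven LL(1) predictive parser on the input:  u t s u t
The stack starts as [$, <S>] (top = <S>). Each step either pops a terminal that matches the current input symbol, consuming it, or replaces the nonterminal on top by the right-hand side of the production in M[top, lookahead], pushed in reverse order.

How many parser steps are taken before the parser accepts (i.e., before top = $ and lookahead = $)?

9

     Stack        Input        Action
  1  $ <S>        u t s u t $  expand <S> → u <F> t
  2  $ t <F> u    u t s u t $  match u
  3  $ t <F>      t s u t $    expand <F> → <D> <D>
  4  $ t <D> <D>  t s u t $    expand <D> → t
  5  $ t <D> t    t s u t $    match t
  6  $ t <D>      s u t $      expand <D> → s u
  7  $ t u s      s u t $      match s
  8  $ t u        u t $        match u
  9  $ t          t $          match t
Accept reached after 9 steps.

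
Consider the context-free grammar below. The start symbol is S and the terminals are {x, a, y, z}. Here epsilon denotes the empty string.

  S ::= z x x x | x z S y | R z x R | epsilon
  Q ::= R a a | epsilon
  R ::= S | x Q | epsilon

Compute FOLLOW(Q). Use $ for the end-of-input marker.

FIRST(S) = {epsilon, x, z}  (via R z x R)
FIRST(R) = {epsilon, x, z}  (via S)
FIRST(Q) = {epsilon, a, x, z}  (via R a a)
FOLLOW(S) includes $ since S is the start symbol.
FOLLOW(S): in S::=x z S y, S is followed by y with FIRST {y}; in R::=S, the suffix after S is empty, so FOLLOW(S) ⊇ FOLLOW(R) = {$, a, y, z}. Thus FOLLOW(S) = {$, a, y, z}.
FOLLOW(R): in S::=R z x R (occurrence 1), R is followed by z x R with FIRST {z}; in S::=R z x R (occurrence 2), the suffix after R is empty, so FOLLOW(R) ⊇ FOLLOW(S) = {$, a, y, z}; in Q::=R a a, R is followed by a a with FIRST {a}. Thus FOLLOW(R) = {$, a, y, z}.
FOLLOW(Q): in R::=x Q, the suffix after Q is empty, so FOLLOW(Q) ⊇ FOLLOW(R) = {$, a, y, z}. Thus FOLLOW(Q) = {$, a, y, z}.

{$, a, y, z}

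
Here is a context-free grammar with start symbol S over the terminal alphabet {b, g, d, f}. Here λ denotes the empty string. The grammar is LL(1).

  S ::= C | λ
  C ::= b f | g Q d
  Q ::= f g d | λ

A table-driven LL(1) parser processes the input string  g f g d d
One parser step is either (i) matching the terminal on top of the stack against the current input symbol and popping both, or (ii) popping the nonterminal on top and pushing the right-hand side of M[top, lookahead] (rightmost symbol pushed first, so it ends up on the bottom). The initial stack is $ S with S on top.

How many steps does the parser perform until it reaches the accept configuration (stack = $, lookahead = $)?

step 1: stack=$ S  input=g f g d d $  — expand S ::= C
step 2: stack=$ C  input=g f g d d $  — expand C ::= g Q d
step 3: stack=$ d Q g  input=g f g d d $  — match g
step 4: stack=$ d Q  input=f g d d $  — expand Q ::= f g d
step 5: stack=$ d d g f  input=f g d d $  — match f
step 6: stack=$ d d g  input=g d d $  — match g
step 7: stack=$ d d  input=d d $  — match d
step 8: stack=$ d  input=d $  — match d
Accept reached after 8 steps.

8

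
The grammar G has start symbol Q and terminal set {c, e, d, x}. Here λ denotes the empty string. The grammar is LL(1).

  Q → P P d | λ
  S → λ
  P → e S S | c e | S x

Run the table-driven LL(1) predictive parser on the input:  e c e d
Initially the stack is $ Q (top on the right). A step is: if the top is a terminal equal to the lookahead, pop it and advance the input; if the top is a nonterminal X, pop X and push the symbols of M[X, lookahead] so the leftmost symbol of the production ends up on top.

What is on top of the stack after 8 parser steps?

step 1: stack=$ Q  input=e c e d $  — expand Q → P P d
step 2: stack=$ d P P  input=e c e d $  — expand P → e S S
step 3: stack=$ d P S S e  input=e c e d $  — match e
step 4: stack=$ d P S S  input=c e d $  — expand S → λ
step 5: stack=$ d P S  input=c e d $  — expand S → λ
step 6: stack=$ d P  input=c e d $  — expand P → c e
step 7: stack=$ d e c  input=c e d $  — match c
step 8: stack=$ d e  input=e d $  — match e
Stack after step 8: $ d (top = d).

d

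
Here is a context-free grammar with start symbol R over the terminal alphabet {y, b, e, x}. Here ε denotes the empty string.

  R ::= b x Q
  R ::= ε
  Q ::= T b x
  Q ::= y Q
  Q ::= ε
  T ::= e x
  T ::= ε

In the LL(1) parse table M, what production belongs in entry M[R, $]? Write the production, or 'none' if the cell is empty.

FIRST(R): from R::=b x Q we get {b}; from R::=ε we get {ε}. So FIRST(R) = {ε, b}.
FIRST(T): from T::=e x we get {e}; from T::=ε we get {ε}. So FIRST(T) = {ε, e}.
FIRST(Q): from Q::=T b x we get {b, e}; from Q::=y Q we get {y}; from Q::=ε we get {ε}. So FIRST(Q) = {ε, b, e, y}.
FOLLOW(R) includes $ since R is the start symbol.
FOLLOW(R): R appears on no right-hand side. Thus FOLLOW(R) = {$}.
For R ::= b x Q: FIRST(b x Q) = {b}, so it goes in M[R, t] for t ∈ {b}.
For R ::= ε: FIRST(ε) = {ε}, so it goes in M[R, t] for t ∈ {}; since ε ∈ FIRST, also for every t ∈ FOLLOW(R) = {$}.

R ::= ε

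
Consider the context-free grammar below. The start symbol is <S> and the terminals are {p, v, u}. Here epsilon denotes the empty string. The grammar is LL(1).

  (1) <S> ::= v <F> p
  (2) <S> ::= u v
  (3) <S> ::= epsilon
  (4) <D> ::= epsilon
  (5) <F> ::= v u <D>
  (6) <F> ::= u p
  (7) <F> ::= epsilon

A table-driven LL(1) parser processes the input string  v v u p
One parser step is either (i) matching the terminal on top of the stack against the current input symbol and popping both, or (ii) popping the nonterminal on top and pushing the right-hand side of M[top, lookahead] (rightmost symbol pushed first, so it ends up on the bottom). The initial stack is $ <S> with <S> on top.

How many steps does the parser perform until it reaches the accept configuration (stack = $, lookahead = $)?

     Stack        Input      Action
  1  $ <S>        v v u p $  expand <S> ::= v <F> p
  2  $ p <F> v    v v u p $  match v
  3  $ p <F>      v u p $    expand <F> ::= v u <D>
  4  $ p <D> u v  v u p $    match v
  5  $ p <D> u    u p $      match u
  6  $ p <D>      p $        expand <D> ::= epsilon
  7  $ p          p $        match p
Accept reached after 7 steps.

7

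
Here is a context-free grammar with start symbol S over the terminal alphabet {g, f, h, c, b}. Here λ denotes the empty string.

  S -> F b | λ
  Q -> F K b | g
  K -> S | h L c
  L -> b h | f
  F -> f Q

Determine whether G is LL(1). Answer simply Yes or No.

Yes

FIRST(S) = {λ, f}
FIRST(Q) = {f, g}
FIRST(K) = {λ, f, h}
FIRST(L) = {b, f}
FIRST(F) = {f}
FOLLOW(S) = {$, b}
FOLLOW(Q) = {b, f, h}
FOLLOW(K) = {b}
FOLLOW(L) = {c}
FOLLOW(F) = {b, f, h}
Each cell of M receives at most one production.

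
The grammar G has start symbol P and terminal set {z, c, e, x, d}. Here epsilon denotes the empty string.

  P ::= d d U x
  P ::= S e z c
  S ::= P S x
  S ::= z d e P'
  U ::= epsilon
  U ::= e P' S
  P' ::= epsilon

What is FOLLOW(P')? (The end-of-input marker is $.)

FIRST(U) = {epsilon, e}
FIRST(P') = {epsilon}
FIRST(P) = {d, z}  (via S e z c)
FIRST(S) = {d, z}  (via P S x)
FOLLOW(P) includes $ since P is the start symbol.
FOLLOW(P): in S::=P S x, P is followed by S x with FIRST {d, z}. Thus FOLLOW(P) = {$, d, z}.
FOLLOW(U): in P::=d d U x, U is followed by x with FIRST {x}. Thus FOLLOW(U) = {x}.
FOLLOW(S): in P::=S e z c, S is followed by e z c with FIRST {e}; in S::=P S x, S is followed by x with FIRST {x}; in U::=e P' S, the suffix after S is empty, so FOLLOW(S) ⊇ FOLLOW(U) = {x}. Thus FOLLOW(S) = {e, x}.
FOLLOW(P'): in S::=z d e P', the suffix after P' is empty, so FOLLOW(P') ⊇ FOLLOW(S) = {e, x}; in U::=e P' S, P' is followed by S with FIRST {d, z}. Thus FOLLOW(P') = {d, e, x, z}.

{d, e, x, z}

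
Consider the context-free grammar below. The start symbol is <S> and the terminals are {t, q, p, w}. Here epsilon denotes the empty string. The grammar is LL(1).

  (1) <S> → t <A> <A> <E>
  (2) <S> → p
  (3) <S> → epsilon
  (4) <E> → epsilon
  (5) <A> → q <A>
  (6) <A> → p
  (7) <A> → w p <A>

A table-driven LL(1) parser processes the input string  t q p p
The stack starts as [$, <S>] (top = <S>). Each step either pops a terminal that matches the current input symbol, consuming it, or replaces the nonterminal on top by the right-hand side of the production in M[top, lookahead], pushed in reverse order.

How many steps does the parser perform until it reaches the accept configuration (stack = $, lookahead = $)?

9

     Stack            Input      Action
  1  $ <S>            t q p p $  expand <S> → t <A> <A> <E>
  2  $ <E> <A> <A> t  t q p p $  match t
  3  $ <E> <A> <A>    q p p $    expand <A> → q <A>
  4  $ <E> <A> <A> q  q p p $    match q
  5  $ <E> <A> <A>    p p $      expand <A> → p
  6  $ <E> <A> p      p p $      match p
  7  $ <E> <A>        p $        expand <A> → p
  8  $ <E> p          p $        match p
  9  $ <E>            $          expand <E> → epsilon
Accept reached after 9 steps.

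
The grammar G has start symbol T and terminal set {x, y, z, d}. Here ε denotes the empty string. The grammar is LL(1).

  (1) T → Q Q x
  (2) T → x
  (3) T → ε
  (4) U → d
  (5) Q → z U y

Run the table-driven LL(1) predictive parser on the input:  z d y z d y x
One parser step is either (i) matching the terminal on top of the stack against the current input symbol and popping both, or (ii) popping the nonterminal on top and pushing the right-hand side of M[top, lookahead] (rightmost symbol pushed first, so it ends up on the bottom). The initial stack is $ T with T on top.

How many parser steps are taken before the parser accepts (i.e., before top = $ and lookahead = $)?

step 1: stack=$ T  input=z d y z d y x $  — expand T → Q Q x
step 2: stack=$ x Q Q  input=z d y z d y x $  — expand Q → z U y
step 3: stack=$ x Q y U z  input=z d y z d y x $  — match z
step 4: stack=$ x Q y U  input=d y z d y x $  — expand U → d
step 5: stack=$ x Q y d  input=d y z d y x $  — match d
step 6: stack=$ x Q y  input=y z d y x $  — match y
step 7: stack=$ x Q  input=z d y x $  — expand Q → z U y
step 8: stack=$ x y U z  input=z d y x $  — match z
step 9: stack=$ x y U  input=d y x $  — expand U → d
step 10: stack=$ x y d  input=d y x $  — match d
step 11: stack=$ x y  input=y x $  — match y
step 12: stack=$ x  input=x $  — match x
Accept reached after 12 steps.

12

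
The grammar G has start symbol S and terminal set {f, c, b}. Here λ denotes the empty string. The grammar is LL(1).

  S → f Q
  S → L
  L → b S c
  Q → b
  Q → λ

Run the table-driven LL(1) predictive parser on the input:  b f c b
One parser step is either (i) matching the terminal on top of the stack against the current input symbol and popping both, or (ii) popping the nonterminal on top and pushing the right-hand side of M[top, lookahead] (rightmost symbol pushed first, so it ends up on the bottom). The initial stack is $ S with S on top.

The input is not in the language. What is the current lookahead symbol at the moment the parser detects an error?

     Stack    Input      Action
  1  $ S      b f c b $  expand S → L
  2  $ L      b f c b $  expand L → b S c
  3  $ c S b  b f c b $  match b
  4  $ c S    f c b $    expand S → f Q
  5  $ c Q f  f c b $    match f
  6  $ c Q    c b $      expand Q → λ
  7  $ c      c b $      match c
  8  $        b $        error: stack empty but input remains

b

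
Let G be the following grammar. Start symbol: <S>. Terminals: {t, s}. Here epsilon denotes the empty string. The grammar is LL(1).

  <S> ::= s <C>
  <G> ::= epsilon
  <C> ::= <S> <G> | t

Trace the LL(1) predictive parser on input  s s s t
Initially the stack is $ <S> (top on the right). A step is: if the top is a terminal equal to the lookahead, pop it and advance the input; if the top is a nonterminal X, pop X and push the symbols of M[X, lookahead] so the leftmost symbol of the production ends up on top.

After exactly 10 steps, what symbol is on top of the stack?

<G>

      Stack            Input      Action
   1  $ <S>            s s s t $  expand <S> ::= s <C>
   2  $ <C> s          s s s t $  match s
   3  $ <C>            s s t $    expand <C> ::= <S> <G>
   4  $ <G> <S>        s s t $    expand <S> ::= s <C>
   5  $ <G> <C> s      s s t $    match s
   6  $ <G> <C>        s t $      expand <C> ::= <S> <G>
   7  $ <G> <G> <S>    s t $      expand <S> ::= s <C>
   8  $ <G> <G> <C> s  s t $      match s
   9  $ <G> <G> <C>    t $        expand <C> ::= t
  10  $ <G> <G> t      t $        match t
Stack after step 10: $ <G> <G> (top = <G>).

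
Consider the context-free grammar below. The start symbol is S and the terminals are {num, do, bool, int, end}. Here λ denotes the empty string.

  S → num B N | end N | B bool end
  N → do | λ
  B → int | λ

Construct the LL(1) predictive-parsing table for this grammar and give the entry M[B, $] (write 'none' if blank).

B → λ

FIRST(N) = {λ, do}
FIRST(B) = {λ, int}
FIRST(S) = {bool, end, int, num}  (via B bool end)
FOLLOW(S) includes $ since S is the start symbol.
FOLLOW(S): S appears on no right-hand side. Thus FOLLOW(S) = {$}.
FOLLOW(B): in S→num B N, B is followed by N with FIRST {λ, do}; in S→num B N, the suffix after B is nullable, so FOLLOW(B) ⊇ FOLLOW(S) = {$}; in S→B bool end, B is followed by bool end with FIRST {bool}. Thus FOLLOW(B) = {$, bool, do}.
For B → int: FIRST(int) = {int}, so it goes in M[B, t] for t ∈ {int}.
For B → λ: FIRST(λ) = {λ}, so it goes in M[B, t] for t ∈ {}; since λ ∈ FIRST, also for every t ∈ FOLLOW(B) = {$, bool, do}.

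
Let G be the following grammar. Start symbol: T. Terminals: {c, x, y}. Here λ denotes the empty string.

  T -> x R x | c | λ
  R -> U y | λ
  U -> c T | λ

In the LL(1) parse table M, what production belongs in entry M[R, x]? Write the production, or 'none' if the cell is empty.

FIRST(T): from T->x R x we get {x}; from T->c we get {c}; from T->λ we get {λ}. So FIRST(T) = {λ, c, x}.
FIRST(U): from U->c T we get {c}; from U->λ we get {λ}. So FIRST(U) = {λ, c}.
FIRST(R): from R->U y we get {c, y}; from R->λ we get {λ}. So FIRST(R) = {λ, c, y}.
FOLLOW(T) includes $ since T is the start symbol.
FOLLOW(R): in T->x R x, R is followed by x with FIRST {x}. Thus FOLLOW(R) = {x}.
For R -> U y: FIRST(U y) = {c, y}, so it goes in M[R, t] for t ∈ {c, y}.
For R -> λ: FIRST(λ) = {λ}, so it goes in M[R, t] for t ∈ {}; since λ ∈ FIRST, also for every t ∈ FOLLOW(R) = {x}.

R -> λ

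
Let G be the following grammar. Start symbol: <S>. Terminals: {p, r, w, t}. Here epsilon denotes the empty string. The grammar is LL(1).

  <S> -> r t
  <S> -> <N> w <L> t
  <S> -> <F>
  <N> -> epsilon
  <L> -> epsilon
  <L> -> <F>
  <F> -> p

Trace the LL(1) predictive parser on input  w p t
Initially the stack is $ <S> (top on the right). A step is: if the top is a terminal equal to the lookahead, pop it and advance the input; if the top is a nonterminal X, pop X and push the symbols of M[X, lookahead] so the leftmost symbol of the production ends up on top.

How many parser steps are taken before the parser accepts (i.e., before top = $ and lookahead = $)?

7

     Stack          Input    Action
  1  $ <S>          w p t $  expand <S> -> <N> w <L> t
  2  $ t <L> w <N>  w p t $  expand <N> -> epsilon
  3  $ t <L> w      w p t $  match w
  4  $ t <L>        p t $    expand <L> -> <F>
  5  $ t <F>        p t $    expand <F> -> p
  6  $ t p          p t $    match p
  7  $ t            t $      match t
Accept reached after 7 steps.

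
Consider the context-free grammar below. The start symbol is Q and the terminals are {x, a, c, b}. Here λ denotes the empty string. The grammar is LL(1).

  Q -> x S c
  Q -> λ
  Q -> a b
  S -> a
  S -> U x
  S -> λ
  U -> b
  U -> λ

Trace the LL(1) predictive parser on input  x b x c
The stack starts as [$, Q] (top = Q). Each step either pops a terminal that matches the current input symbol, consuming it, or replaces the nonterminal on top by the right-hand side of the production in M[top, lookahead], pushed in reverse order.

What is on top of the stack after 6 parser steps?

c

step 1: stack=$ Q  input=x b x c $  — expand Q -> x S c
step 2: stack=$ c S x  input=x b x c $  — match x
step 3: stack=$ c S  input=b x c $  — expand S -> U x
step 4: stack=$ c x U  input=b x c $  — expand U -> b
step 5: stack=$ c x b  input=b x c $  — match b
step 6: stack=$ c x  input=x c $  — match x
Stack after step 6: $ c (top = c).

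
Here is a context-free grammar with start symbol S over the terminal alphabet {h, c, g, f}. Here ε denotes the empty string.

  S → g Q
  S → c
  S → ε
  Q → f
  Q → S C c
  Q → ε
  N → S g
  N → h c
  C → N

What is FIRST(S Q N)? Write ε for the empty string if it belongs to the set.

{c, f, g, h}

FIRST(S) = {ε, c, g}
FIRST(N) = {c, g, h}  (via S g)
FIRST(C) = {c, g, h}  (via N)
FIRST(Q) = {ε, c, f, g, h}  (via S C c)
FIRST(S Q N): take FIRST of each symbol in turn, carrying on past any symbol whose FIRST contains ε; result {c, f, g, h}.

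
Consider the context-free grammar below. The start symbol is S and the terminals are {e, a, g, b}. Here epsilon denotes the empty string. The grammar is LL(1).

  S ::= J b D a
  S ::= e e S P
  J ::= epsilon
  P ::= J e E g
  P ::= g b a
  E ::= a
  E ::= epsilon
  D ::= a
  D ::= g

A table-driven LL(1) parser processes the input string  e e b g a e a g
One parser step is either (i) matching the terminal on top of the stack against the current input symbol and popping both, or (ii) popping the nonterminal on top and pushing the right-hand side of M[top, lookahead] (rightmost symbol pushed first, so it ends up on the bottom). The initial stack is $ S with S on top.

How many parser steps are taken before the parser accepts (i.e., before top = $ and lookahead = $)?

15

      Stack        Input              Action
   1  $ S          e e b g a e a g $  expand S ::= e e S P
   2  $ P S e e    e e b g a e a g $  match e
   3  $ P S e      e b g a e a g $    match e
   4  $ P S        b g a e a g $      expand S ::= J b D a
   5  $ P a D b J  b g a e a g $      expand J ::= epsilon
   6  $ P a D b    b g a e a g $      match b
   7  $ P a D      g a e a g $        expand D ::= g
   8  $ P a g      g a e a g $        match g
   9  $ P a        a e a g $          match a
  10  $ P          e a g $            expand P ::= J e E g
  11  $ g E e J    e a g $            expand J ::= epsilon
  12  $ g E e      e a g $            match e
  13  $ g E        a g $              expand E ::= a
  14  $ g a        a g $              match a
  15  $ g          g $                match g
Accept reached after 15 steps.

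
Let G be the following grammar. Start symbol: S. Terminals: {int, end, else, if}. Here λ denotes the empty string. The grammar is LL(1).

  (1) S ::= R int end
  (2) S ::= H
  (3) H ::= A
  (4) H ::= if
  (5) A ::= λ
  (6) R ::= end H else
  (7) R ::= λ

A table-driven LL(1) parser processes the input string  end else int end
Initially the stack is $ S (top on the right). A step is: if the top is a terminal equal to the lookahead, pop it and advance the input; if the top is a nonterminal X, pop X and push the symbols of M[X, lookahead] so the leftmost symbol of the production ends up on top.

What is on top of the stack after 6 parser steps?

int

     Stack                 Input               Action
  1  $ S                   end else int end $  expand S ::= R int end
  2  $ end int R           end else int end $  expand R ::= end H else
  3  $ end int else H end  end else int end $  match end
  4  $ end int else H      else int end $      expand H ::= A
  5  $ end int else A      else int end $      expand A ::= λ
  6  $ end int else        else int end $      match else
Stack after step 6: $ end int (top = int).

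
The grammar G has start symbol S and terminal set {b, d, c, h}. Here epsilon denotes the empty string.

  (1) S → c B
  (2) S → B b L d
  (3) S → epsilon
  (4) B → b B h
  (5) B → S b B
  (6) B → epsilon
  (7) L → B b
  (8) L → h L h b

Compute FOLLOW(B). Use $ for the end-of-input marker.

FIRST(S): from S→c B we get {c}; from S→B b L d we get {b, c}; from S→epsilon we get {epsilon}. So FIRST(S) = {epsilon, b, c}.
FIRST(B): from B→b B h we get {b}; from B→S b B we get {b, c}; from B→epsilon we get {epsilon}. So FIRST(B) = {epsilon, b, c}.
FIRST(L): from L→B b we get {b, c}; from L→h L h b we get {h}. So FIRST(L) = {b, c, h}.
FOLLOW(S) includes $ since S is the start symbol.
FOLLOW(S): in B→S b B, S is followed by b B with FIRST {b}. Thus FOLLOW(S) = {$, b}.
FOLLOW(B): in S→c B, the suffix after B is empty, so FOLLOW(B) ⊇ FOLLOW(S) = {$, b}; in S→B b L d, B is followed by b L d with FIRST {b}; in B→b B h, B is followed by h with FIRST {h}; in B→S b B, the suffix after B is empty (adds nothing new); in L→B b, B is followed by b with FIRST {b}. Thus FOLLOW(B) = {$, b, h}.
FOLLOW(L): in S→B b L d, L is followed by d with FIRST {d}; in L→h L h b, L is followed by h b with FIRST {h}. Thus FOLLOW(L) = {d, h}.

{$, b, h}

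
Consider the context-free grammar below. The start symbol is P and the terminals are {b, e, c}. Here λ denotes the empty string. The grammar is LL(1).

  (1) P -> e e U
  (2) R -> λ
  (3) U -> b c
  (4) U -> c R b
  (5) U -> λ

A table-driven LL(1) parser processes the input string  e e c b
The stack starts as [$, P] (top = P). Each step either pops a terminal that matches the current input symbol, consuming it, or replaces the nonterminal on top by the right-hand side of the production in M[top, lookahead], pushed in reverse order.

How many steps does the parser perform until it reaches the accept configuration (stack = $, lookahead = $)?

7

     Stack    Input      Action
  1  $ P      e e c b $  expand P -> e e U
  2  $ U e e  e e c b $  match e
  3  $ U e    e c b $    match e
  4  $ U      c b $      expand U -> c R b
  5  $ b R c  c b $      match c
  6  $ b R    b $        expand R -> λ
  7  $ b      b $        match b
Accept reached after 7 steps.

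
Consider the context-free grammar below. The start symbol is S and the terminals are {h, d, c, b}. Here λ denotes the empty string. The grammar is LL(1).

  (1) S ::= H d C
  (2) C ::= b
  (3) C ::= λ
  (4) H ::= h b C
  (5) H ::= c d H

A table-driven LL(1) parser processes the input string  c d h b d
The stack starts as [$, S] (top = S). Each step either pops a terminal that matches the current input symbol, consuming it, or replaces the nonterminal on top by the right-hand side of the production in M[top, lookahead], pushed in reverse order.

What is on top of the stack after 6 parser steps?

step 1: stack=$ S  input=c d h b d $  — expand S ::= H d C
step 2: stack=$ C d H  input=c d h b d $  — expand H ::= c d H
step 3: stack=$ C d H d c  input=c d h b d $  — match c
step 4: stack=$ C d H d  input=d h b d $  — match d
step 5: stack=$ C d H  input=h b d $  — expand H ::= h b C
step 6: stack=$ C d C b h  input=h b d $  — match h
Stack after step 6: $ C d C b (top = b).

b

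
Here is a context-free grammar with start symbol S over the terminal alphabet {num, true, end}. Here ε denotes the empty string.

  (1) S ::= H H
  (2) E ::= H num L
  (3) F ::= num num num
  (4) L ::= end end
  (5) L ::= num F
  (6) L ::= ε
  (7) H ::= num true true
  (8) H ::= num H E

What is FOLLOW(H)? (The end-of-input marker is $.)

{$, num}

FIRST(F) = {num}
FIRST(L) = {ε, end, num}
FIRST(H) = {num}
FIRST(S) = {num}  (via H H)
FIRST(E) = {num}  (via H num L)
FOLLOW(S) includes $ since S is the start symbol.
FOLLOW(S): S appears on no right-hand side. Thus FOLLOW(S) = {$}.
FOLLOW(H): in S::=H H (occurrence 1), H is followed by H with FIRST {num}; in S::=H H (occurrence 2), the suffix after H is empty, so FOLLOW(H) ⊇ FOLLOW(S) = {$}; in E::=H num L, H is followed by num L with FIRST {num}; in H::=num H E, H is followed by E with FIRST {num}. Thus FOLLOW(H) = {$, num}.
FOLLOW(E): in H::=num H E, the suffix after E is empty, so FOLLOW(E) ⊇ FOLLOW(H) = {$, num}. Thus FOLLOW(E) = {$, num}.
FOLLOW(L): in E::=H num L, the suffix after L is empty, so FOLLOW(L) ⊇ FOLLOW(E) = {$, num}. Thus FOLLOW(L) = {$, num}.
FOLLOW(F): in L::=num F, the suffix after F is empty, so FOLLOW(F) ⊇ FOLLOW(L) = {$, num}. Thus FOLLOW(F) = {$, num}.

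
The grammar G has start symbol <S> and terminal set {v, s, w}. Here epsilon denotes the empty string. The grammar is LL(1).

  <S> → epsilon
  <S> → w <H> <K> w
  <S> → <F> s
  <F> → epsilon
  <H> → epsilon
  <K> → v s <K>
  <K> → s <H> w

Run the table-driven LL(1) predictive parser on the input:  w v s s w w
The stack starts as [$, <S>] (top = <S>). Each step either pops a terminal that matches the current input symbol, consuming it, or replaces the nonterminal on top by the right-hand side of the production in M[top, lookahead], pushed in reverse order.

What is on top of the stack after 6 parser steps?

<K>

     Stack          Input          Action
  1  $ <S>          w v s s w w $  expand <S> → w <H> <K> w
  2  $ w <K> <H> w  w v s s w w $  match w
  3  $ w <K> <H>    v s s w w $    expand <H> → epsilon
  4  $ w <K>        v s s w w $    expand <K> → v s <K>
  5  $ w <K> s v    v s s w w $    match v
  6  $ w <K> s      s s w w $      match s
Stack after step 6: $ w <K> (top = <K>).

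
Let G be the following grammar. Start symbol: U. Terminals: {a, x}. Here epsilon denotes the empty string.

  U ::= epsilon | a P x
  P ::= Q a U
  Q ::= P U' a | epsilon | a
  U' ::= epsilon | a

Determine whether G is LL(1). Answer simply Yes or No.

No

FIRST(U) = {epsilon, a}
FIRST(P) = {a}
FIRST(Q) = {epsilon, a}
FIRST(U') = {epsilon, a}
FOLLOW(U) = {$, a, x}
FOLLOW(P) = {a, x}
FOLLOW(Q) = {a}
FOLLOW(U') = {a}
Cell M[Q, a] receives both Q ::= P U' a and Q ::= epsilon and Q ::= a — the grammar is not LL(1).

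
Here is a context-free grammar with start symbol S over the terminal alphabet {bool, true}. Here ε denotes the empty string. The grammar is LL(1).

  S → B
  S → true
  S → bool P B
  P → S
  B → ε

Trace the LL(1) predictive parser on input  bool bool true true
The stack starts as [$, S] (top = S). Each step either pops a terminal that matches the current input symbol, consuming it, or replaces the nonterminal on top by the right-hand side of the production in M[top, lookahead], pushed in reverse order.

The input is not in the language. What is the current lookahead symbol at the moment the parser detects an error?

step 1: stack=$ S  input=bool bool true true $  — expand S → bool P B
step 2: stack=$ B P bool  input=bool bool true true $  — match bool
step 3: stack=$ B P  input=bool true true $  — expand P → S
step 4: stack=$ B S  input=bool true true $  — expand S → bool P B
step 5: stack=$ B B P bool  input=bool true true $  — match bool
step 6: stack=$ B B P  input=true true $  — expand P → S
step 7: stack=$ B B S  input=true true $  — expand S → true
step 8: stack=$ B B true  input=true true $  — match true
step 9: stack=$ B B  input=true $  — error: M[B, true] is empty

true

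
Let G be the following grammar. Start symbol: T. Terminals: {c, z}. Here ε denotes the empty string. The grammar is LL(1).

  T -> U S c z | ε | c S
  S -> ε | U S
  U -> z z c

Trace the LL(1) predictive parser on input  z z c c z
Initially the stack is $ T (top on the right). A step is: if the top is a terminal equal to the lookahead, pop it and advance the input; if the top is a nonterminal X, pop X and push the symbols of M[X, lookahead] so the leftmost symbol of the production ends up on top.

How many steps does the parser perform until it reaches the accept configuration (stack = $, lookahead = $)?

8

     Stack          Input        Action
  1  $ T            z z c c z $  expand T -> U S c z
  2  $ z c S U      z z c c z $  expand U -> z z c
  3  $ z c S c z z  z z c c z $  match z
  4  $ z c S c z    z c c z $    match z
  5  $ z c S c      c c z $      match c
  6  $ z c S        c z $        expand S -> ε
  7  $ z c          c z $        match c
  8  $ z            z $          match z
Accept reached after 8 steps.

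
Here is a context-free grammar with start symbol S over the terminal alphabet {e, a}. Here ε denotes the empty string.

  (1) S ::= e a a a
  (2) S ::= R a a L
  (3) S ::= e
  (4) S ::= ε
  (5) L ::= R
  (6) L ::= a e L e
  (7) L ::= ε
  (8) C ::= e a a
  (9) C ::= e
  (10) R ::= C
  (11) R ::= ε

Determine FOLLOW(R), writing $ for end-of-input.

FIRST(C) = {e}
FIRST(R) = {ε, e}  (via C)
FIRST(S) = {ε, a, e}  (via R a a L)
FIRST(L) = {ε, a, e}  (via R)
FOLLOW(S) includes $ since S is the start symbol.
FOLLOW(S): S appears on no right-hand side. Thus FOLLOW(S) = {$}.
FOLLOW(L): in S::=R a a L, the suffix after L is empty, so FOLLOW(L) ⊇ FOLLOW(S) = {$}; in L::=a e L e, L is followed by e with FIRST {e}. Thus FOLLOW(L) = {$, e}.
FOLLOW(R): in S::=R a a L, R is followed by a a L with FIRST {a}; in L::=R, the suffix after R is empty, so FOLLOW(R) ⊇ FOLLOW(L) = {$, e}. Thus FOLLOW(R) = {$, a, e}.
FOLLOW(C): in R::=C, the suffix after C is empty, so FOLLOW(C) ⊇ FOLLOW(R) = {$, a, e}. Thus FOLLOW(C) = {$, a, e}.

{$, a, e}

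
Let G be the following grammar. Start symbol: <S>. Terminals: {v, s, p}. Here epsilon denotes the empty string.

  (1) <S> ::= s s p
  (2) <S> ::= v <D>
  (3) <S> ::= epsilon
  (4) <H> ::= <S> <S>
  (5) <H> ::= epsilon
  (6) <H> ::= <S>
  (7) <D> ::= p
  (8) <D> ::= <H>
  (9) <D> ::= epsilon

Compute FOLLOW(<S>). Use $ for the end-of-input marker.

FIRST(<S>) = {epsilon, s, v}
FIRST(<H>) = {epsilon, s, v}  (via <S> <S>, <S>)
FIRST(<D>) = {epsilon, p, s, v}  (via <H>)
FOLLOW(<S>) includes $ since <S> is the start symbol.
FOLLOW(<S>): in <H>::=<S> <S> (occurrence 1), <S> is followed by <S> with FIRST {epsilon, s, v}; in <H>::=<S> <S> (occurrence 1), the suffix after <S> is nullable, so FOLLOW(<S>) ⊇ FOLLOW(<H>) = {$, s, v}; in <H>::=<S> <S> (occurrence 2), the suffix after <S> is empty, so FOLLOW(<S>) ⊇ FOLLOW(<H>) = {$, s, v}; in <H>::=<S>, the suffix after <S> is empty, so FOLLOW(<S>) ⊇ FOLLOW(<H>) = {$, s, v}. Thus FOLLOW(<S>) = {$, s, v}.
FOLLOW(<D>): in <S>::=v <D>, the suffix after <D> is empty, so FOLLOW(<D>) ⊇ FOLLOW(<S>) = {$, s, v}. Thus FOLLOW(<D>) = {$, s, v}.
FOLLOW(<H>): in <D>::=<H>, the suffix after <H> is empty, so FOLLOW(<H>) ⊇ FOLLOW(<D>) = {$, s, v}. Thus FOLLOW(<H>) = {$, s, v}.

{$, s, v}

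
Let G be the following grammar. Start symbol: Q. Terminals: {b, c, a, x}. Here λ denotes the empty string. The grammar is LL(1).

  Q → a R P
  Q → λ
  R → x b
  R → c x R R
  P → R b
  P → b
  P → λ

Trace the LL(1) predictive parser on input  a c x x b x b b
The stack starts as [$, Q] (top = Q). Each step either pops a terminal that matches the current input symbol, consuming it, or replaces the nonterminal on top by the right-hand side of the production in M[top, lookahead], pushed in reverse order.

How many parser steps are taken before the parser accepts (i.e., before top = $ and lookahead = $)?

13

step 1: stack=$ Q  input=a c x x b x b b $  — expand Q → a R P
step 2: stack=$ P R a  input=a c x x b x b b $  — match a
step 3: stack=$ P R  input=c x x b x b b $  — expand R → c x R R
step 4: stack=$ P R R x c  input=c x x b x b b $  — match c
step 5: stack=$ P R R x  input=x x b x b b $  — match x
step 6: stack=$ P R R  input=x b x b b $  — expand R → x b
step 7: stack=$ P R b x  input=x b x b b $  — match x
step 8: stack=$ P R b  input=b x b b $  — match b
step 9: stack=$ P R  input=x b b $  — expand R → x b
step 10: stack=$ P b x  input=x b b $  — match x
step 11: stack=$ P b  input=b b $  — match b
step 12: stack=$ P  input=b $  — expand P → b
step 13: stack=$ b  input=b $  — match b
Accept reached after 13 steps.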